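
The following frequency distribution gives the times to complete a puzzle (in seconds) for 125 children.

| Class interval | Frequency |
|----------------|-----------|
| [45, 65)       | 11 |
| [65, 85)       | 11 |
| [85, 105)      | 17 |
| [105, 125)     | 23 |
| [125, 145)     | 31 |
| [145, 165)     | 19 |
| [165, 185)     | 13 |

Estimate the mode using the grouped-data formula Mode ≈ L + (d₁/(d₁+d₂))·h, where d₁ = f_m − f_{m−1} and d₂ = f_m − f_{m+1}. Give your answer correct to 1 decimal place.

133.0

Modal class: [125, 145) (highest frequency 31).
d₁ = 31 − 23 = 8, d₂ = 31 − 19 = 12
Mode ≈ 125 + (8/(8+12)) × 20 = 125 + 8.0000 = 133.0000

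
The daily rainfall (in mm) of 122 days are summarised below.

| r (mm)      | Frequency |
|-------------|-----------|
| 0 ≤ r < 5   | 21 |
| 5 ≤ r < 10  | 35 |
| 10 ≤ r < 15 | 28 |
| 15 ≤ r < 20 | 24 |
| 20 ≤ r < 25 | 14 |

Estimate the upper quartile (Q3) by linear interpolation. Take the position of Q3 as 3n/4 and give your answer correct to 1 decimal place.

Cumulative frequencies: 21, 56, 84, 108, 122
n = 122; position = 3n/4 = 91.5.
This falls in the class 15 ≤ r < 20: L = 15, F = 84, f = 24, h = 5.
Upper quartile ≈ 15 + ((91.5 − 84) / 24) × 5 = 16.5625

16.6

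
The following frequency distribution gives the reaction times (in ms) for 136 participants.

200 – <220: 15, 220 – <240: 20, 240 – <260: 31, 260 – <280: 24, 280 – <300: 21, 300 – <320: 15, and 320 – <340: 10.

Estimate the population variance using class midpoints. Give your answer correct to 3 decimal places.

1199.978

Midpoints: 210, 230, 250, 270, 290, 310, 330
n = 136, Σfm = 36020, mean = 264.8529
Σfm² = 9703200
Σf(m − x̄)² = Σfm² − (Σfm)²/n = 9703200 − 36020²/136 = 163197.0588
Population variance = 163197.0588 / 136 = 1199.9784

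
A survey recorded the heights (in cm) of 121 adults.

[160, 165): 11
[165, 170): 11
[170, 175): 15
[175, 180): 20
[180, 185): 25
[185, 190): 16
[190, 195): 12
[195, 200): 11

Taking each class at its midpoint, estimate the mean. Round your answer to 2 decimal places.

180.27

Midpoints: 162.5, 167.5, 172.5, 177.5, 182.5, 187.5, 192.5, 197.5
Σfm = 11×162.5 + 11×167.5 + 15×172.5 + 20×177.5 + 25×182.5 + 16×187.5 + 12×192.5 + 11×197.5 = 21812.5
n = Σf = 121
Mean = 21812.5 / 121 = 180.2686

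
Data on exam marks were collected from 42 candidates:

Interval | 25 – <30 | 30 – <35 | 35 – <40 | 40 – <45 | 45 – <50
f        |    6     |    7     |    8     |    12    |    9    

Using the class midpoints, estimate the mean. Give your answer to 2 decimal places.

Midpoints: 27.5, 32.5, 37.5, 42.5, 47.5
Σfm = 6×27.5 + 7×32.5 + 8×37.5 + 12×42.5 + 9×47.5 = 1630
n = Σf = 42
Mean = 1630 / 42 = 38.8095

38.81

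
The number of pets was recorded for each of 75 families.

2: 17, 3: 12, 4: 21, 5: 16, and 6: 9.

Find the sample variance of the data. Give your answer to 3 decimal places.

Values: 2, 3, 4, 5, 6
n = 75, Σfx = 288, mean = 3.8400
Σfx² = 1236
Σf(x − x̄)² = Σfx² − (Σfx)²/n = 1236 − 288²/75 = 130.0800
Sample variance = 130.0800 / 74 = 1.7578

1.758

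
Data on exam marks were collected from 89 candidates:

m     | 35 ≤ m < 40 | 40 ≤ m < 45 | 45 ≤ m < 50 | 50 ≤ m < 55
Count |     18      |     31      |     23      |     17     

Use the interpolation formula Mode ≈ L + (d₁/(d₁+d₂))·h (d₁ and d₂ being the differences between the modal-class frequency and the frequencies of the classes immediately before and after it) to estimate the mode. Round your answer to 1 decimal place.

Modal class: 40 ≤ m < 45 (highest frequency 31).
d₁ = 31 − 18 = 13, d₂ = 31 − 23 = 8
Mode ≈ 40 + (13/(13+8)) × 5 = 40 + 3.0952 = 43.0952

43.1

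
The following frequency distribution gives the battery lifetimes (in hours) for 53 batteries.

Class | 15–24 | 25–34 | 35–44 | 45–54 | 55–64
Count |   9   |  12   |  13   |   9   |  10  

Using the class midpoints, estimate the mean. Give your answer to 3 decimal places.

39.311

Midpoints: 19.5, 29.5, 39.5, 49.5, 59.5
Σfm = 9×19.5 + 12×29.5 + 13×39.5 + 9×49.5 + 10×59.5 = 2083.5
n = Σf = 53
Mean = 2083.5 / 53 = 39.3113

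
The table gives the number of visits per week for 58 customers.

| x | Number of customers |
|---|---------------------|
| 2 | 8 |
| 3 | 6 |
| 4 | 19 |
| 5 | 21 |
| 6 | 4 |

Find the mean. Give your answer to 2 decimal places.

4.12

Values: 2, 3, 4, 5, 6
Σfx = 8×2 + 6×3 + 19×4 + 21×5 + 4×6 = 239
n = Σf = 58
Mean = 239 / 58 = 4.1207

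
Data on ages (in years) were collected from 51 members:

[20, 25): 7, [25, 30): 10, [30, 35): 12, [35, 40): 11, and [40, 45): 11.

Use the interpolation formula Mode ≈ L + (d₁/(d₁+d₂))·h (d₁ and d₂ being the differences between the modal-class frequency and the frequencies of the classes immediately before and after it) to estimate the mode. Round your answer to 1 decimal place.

33.3

Modal class: [30, 35) (highest frequency 12).
d₁ = 12 − 10 = 2, d₂ = 12 − 11 = 1
Mode ≈ 30 + (2/(2+1)) × 5 = 30 + 3.3333 = 33.3333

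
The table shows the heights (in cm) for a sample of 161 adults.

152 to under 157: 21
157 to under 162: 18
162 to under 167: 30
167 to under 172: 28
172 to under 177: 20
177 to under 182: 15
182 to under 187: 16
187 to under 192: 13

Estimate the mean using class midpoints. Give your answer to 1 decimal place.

170.2

Midpoints: 154.5, 159.5, 164.5, 169.5, 174.5, 179.5, 184.5, 189.5
Σfm = 21×154.5 + 18×159.5 + 30×164.5 + 28×169.5 + 20×174.5 + 15×179.5 + 16×184.5 + 13×189.5 = 27394.5
n = Σf = 161
Mean = 27394.5 / 161 = 170.1522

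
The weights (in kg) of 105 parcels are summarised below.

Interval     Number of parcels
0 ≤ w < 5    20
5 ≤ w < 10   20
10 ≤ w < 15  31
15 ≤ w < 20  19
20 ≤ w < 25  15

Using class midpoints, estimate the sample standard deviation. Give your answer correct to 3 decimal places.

Midpoints: 2.5, 7.5, 12.5, 17.5, 22.5
n = 105, Σfm = 1257.5, mean = 11.9762
Σfm² = 19506.25
Σf(m − x̄)² = Σfm² − (Σfm)²/n = 19506.25 − 1257.5²/105 = 4446.1905
Sample variance = 4446.1905 / 104 = 42.7518
Standard deviation = √42.7518 = 6.5385

6.538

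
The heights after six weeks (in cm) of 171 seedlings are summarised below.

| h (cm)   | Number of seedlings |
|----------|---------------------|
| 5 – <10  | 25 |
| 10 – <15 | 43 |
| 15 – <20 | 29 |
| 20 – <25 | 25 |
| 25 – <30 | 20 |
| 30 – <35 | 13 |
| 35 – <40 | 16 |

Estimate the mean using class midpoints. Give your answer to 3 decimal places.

19.693

Midpoints: 7.5, 12.5, 17.5, 22.5, 27.5, 32.5, 37.5
Σfm = 25×7.5 + 43×12.5 + 29×17.5 + 25×22.5 + 20×27.5 + 13×32.5 + 16×37.5 = 3367.5
n = Σf = 171
Mean = 3367.5 / 171 = 19.6930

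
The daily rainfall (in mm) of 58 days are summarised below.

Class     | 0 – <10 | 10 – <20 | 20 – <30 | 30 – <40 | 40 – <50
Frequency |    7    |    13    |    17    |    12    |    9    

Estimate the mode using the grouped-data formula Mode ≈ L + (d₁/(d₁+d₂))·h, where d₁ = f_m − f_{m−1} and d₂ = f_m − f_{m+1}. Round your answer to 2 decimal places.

Modal class: 20 – <30 (highest frequency 17).
d₁ = 17 − 13 = 4, d₂ = 17 − 12 = 5
Mode ≈ 20 + (4/(4+5)) × 10 = 20 + 4.4444 = 24.4444

24.44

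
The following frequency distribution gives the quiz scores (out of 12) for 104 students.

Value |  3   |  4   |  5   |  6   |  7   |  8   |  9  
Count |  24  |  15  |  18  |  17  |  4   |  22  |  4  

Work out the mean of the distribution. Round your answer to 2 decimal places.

5.42

Values: 3, 4, 5, 6, 7, 8, 9
Σfx = 24×3 + 15×4 + 18×5 + 17×6 + 4×7 + 22×8 + 4×9 = 564
n = Σf = 104
Mean = 564 / 104 = 5.4231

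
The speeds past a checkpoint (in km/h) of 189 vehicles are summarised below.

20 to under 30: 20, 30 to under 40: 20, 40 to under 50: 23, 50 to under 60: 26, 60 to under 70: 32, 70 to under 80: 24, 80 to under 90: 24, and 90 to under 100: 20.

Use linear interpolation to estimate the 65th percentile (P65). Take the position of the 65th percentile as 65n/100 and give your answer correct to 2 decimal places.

Cumulative frequencies: 20, 40, 63, 89, 121, 145, 169, 189
n = 189; position = 65n/100 = 122.85.
This falls in the class 70 to under 80: L = 70, F = 121, f = 24, h = 10.
65th percentile ≈ 70 + ((122.85 − 121) / 24) × 10 = 70.7708

70.77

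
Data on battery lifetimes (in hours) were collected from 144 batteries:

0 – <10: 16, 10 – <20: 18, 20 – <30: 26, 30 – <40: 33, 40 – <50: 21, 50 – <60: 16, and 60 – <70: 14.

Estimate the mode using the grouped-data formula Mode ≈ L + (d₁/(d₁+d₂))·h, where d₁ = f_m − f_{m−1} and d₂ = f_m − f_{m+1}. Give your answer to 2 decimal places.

33.68

Modal class: 30 – <40 (highest frequency 33).
d₁ = 33 − 26 = 7, d₂ = 33 − 21 = 12
Mode ≈ 30 + (7/(7+12)) × 10 = 30 + 3.6842 = 33.6842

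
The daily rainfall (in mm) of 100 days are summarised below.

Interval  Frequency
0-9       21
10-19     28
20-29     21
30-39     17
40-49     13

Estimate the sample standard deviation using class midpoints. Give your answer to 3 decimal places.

Midpoints: 4.5, 14.5, 24.5, 34.5, 44.5
n = 100, Σfm = 2180, mean = 21.8000
Σfm² = 64895
Σf(m − x̄)² = Σfm² − (Σfm)²/n = 64895 − 2180²/100 = 17371.0000
Sample variance = 17371.0000 / 99 = 175.4646
Standard deviation = √175.4646 = 13.2463

13.246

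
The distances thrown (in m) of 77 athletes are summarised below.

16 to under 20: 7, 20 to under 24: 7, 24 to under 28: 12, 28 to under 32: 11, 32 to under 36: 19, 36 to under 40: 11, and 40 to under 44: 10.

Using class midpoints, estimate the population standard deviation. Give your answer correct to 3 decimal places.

7.186

Midpoints: 18, 22, 26, 30, 34, 38, 42
n = 77, Σfm = 2406, mean = 31.2468
Σfm² = 79156
Σf(m − x̄)² = Σfm² − (Σfm)²/n = 79156 − 2406²/77 = 3976.3117
Population variance = 3976.3117 / 77 = 51.6404
Standard deviation = √51.6404 = 7.1861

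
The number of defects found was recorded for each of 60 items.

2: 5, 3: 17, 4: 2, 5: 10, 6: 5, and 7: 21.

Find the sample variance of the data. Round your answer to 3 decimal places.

Values: 2, 3, 4, 5, 6, 7
n = 60, Σfx = 296, mean = 4.9333
Σfx² = 1664
Σf(x − x̄)² = Σfx² − (Σfx)²/n = 1664 − 296²/60 = 203.7333
Sample variance = 203.7333 / 59 = 3.4531

3.453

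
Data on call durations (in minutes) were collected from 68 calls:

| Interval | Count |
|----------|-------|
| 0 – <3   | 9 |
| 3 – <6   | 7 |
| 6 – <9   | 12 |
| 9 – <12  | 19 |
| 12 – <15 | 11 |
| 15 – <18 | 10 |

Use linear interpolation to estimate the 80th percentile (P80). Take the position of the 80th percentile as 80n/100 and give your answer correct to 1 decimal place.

14.0

Cumulative frequencies: 9, 16, 28, 47, 58, 68
n = 68; position = 80n/100 = 54.4.
This falls in the class 12 – <15: L = 12, F = 47, f = 11, h = 3.
80th percentile ≈ 12 + ((54.4 − 47) / 11) × 3 = 14.0182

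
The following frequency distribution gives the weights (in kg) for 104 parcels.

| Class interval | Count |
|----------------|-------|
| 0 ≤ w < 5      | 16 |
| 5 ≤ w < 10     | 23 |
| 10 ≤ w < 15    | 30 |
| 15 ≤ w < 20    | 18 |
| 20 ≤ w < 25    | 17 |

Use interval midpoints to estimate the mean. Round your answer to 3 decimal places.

Midpoints: 2.5, 7.5, 12.5, 17.5, 22.5
Σfm = 16×2.5 + 23×7.5 + 30×12.5 + 18×17.5 + 17×22.5 = 1285
n = Σf = 104
Mean = 1285 / 104 = 12.3558

12.356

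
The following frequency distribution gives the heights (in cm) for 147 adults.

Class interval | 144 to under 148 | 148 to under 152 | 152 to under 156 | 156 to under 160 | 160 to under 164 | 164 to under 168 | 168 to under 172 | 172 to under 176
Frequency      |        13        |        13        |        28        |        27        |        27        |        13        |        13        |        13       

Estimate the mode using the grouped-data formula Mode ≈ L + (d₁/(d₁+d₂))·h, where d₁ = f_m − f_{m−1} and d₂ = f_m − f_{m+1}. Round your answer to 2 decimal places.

Modal class: 152 to under 156 (highest frequency 28).
d₁ = 28 − 13 = 15, d₂ = 28 − 27 = 1
Mode ≈ 152 + (15/(15+1)) × 4 = 152 + 3.7500 = 155.7500

155.75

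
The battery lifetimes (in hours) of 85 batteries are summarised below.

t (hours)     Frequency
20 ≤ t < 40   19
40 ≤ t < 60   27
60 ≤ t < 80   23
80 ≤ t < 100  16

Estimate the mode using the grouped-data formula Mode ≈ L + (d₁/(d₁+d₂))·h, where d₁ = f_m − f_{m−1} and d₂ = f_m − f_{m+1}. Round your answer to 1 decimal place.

Modal class: 40 ≤ t < 60 (highest frequency 27).
d₁ = 27 − 19 = 8, d₂ = 27 − 23 = 4
Mode ≈ 40 + (8/(8+4)) × 20 = 40 + 13.3333 = 53.3333

53.3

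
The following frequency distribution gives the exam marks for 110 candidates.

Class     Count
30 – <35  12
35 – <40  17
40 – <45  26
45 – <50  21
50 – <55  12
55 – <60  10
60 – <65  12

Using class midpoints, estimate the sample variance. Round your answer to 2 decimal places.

Midpoints: 32.5, 37.5, 42.5, 47.5, 52.5, 57.5, 62.5
n = 110, Σfm = 5085, mean = 46.2273
Σfm² = 243937.5
Σf(m − x̄)² = Σfm² − (Σfm)²/n = 243937.5 − 5085²/110 = 8871.8182
Sample variance = 8871.8182 / 109 = 81.3928

81.39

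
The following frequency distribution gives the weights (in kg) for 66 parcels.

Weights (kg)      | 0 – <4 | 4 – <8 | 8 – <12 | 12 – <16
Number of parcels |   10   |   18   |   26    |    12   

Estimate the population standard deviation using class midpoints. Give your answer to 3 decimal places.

Midpoints: 2, 6, 10, 14
n = 66, Σfm = 556, mean = 8.4242
Σfm² = 5640
Σf(m − x̄)² = Σfm² − (Σfm)²/n = 5640 − 556²/66 = 956.1212
Population variance = 956.1212 / 66 = 14.4867
Standard deviation = √14.4867 = 3.8061

3.806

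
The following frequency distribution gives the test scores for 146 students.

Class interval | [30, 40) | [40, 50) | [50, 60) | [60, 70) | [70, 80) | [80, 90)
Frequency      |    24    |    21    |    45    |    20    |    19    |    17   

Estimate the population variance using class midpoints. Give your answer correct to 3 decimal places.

Midpoints: 35, 45, 55, 65, 75, 85
n = 146, Σfm = 8430, mean = 57.7397
Σfm² = 522250
Σf(m − x̄)² = Σfm² − (Σfm)²/n = 522250 − 8430²/146 = 35504.1096
Population variance = 35504.1096 / 146 = 243.1788

243.179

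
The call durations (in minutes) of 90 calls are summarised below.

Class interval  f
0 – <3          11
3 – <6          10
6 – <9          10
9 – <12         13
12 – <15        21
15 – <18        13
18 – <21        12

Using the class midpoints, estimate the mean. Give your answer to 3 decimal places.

11.167

Midpoints: 1.5, 4.5, 7.5, 10.5, 13.5, 16.5, 19.5
Σfm = 11×1.5 + 10×4.5 + 10×7.5 + 13×10.5 + 21×13.5 + 13×16.5 + 12×19.5 = 1005
n = Σf = 90
Mean = 1005 / 90 = 11.1667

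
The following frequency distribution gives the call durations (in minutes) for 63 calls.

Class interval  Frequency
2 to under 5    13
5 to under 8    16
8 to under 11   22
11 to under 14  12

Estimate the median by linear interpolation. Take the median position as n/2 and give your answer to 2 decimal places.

8.34

Cumulative frequencies: 13, 29, 51, 63
n = 63; position = n/2 = 31.5.
This falls in the class 8 to under 11: L = 8, F = 29, f = 22, h = 3.
Median ≈ 8 + ((31.5 − 29) / 22) × 3 = 8.3409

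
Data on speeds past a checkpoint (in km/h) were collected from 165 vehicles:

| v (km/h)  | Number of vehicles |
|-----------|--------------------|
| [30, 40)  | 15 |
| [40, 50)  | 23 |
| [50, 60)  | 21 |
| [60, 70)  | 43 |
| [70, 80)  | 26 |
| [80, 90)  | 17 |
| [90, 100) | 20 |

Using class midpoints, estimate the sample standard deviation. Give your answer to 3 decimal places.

17.834

Midpoints: 35, 45, 55, 65, 75, 85, 95
n = 165, Σfm = 10805, mean = 65.4848
Σfm² = 759725
Σf(m − x̄)² = Σfm² − (Σfm)²/n = 759725 − 10805²/165 = 52161.2121
Sample variance = 52161.2121 / 164 = 318.0562
Standard deviation = √318.0562 = 17.8341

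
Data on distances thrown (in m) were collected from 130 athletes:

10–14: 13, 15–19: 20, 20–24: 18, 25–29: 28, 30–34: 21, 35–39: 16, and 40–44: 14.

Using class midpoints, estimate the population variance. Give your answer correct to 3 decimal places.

Midpoints: 12, 17, 22, 27, 32, 37, 42
n = 130, Σfm = 3500, mean = 26.9231
Σfm² = 104880
Σf(m − x̄)² = Σfm² − (Σfm)²/n = 104880 − 3500²/130 = 10649.2308
Population variance = 10649.2308 / 130 = 81.9172

81.917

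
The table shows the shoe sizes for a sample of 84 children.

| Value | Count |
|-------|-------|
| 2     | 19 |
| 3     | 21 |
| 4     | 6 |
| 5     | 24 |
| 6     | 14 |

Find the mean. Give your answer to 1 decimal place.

Values: 2, 3, 4, 5, 6
Σfx = 19×2 + 21×3 + 6×4 + 24×5 + 14×6 = 329
n = Σf = 84
Mean = 329 / 84 = 3.9167

3.9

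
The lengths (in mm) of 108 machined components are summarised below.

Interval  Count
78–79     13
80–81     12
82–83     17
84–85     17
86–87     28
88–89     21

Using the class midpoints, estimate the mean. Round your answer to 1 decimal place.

Midpoints: 78.5, 80.5, 82.5, 84.5, 86.5, 88.5
Σfm = 13×78.5 + 12×80.5 + 17×82.5 + 17×84.5 + 28×86.5 + 21×88.5 = 9106
n = Σf = 108
Mean = 9106 / 108 = 84.3148

84.3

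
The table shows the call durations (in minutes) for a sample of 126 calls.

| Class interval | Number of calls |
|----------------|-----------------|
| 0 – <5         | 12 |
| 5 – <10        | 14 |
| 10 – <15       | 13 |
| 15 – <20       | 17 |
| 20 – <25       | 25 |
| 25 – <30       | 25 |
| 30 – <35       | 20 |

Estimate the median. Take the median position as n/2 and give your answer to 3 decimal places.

21.400

Cumulative frequencies: 12, 26, 39, 56, 81, 106, 126
n = 126; position = n/2 = 63.
This falls in the class 20 – <25: L = 20, F = 56, f = 25, h = 5.
Median ≈ 20 + ((63 − 56) / 25) × 5 = 21.4000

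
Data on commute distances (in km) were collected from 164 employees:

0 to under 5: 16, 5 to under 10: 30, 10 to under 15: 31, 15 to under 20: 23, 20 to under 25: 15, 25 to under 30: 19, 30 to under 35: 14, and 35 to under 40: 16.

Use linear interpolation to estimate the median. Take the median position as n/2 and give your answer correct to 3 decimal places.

16.087

Cumulative frequencies: 16, 46, 77, 100, 115, 134, 148, 164
n = 164; position = n/2 = 82.
This falls in the class 15 to under 20: L = 15, F = 77, f = 23, h = 5.
Median ≈ 15 + ((82 − 77) / 23) × 5 = 16.0870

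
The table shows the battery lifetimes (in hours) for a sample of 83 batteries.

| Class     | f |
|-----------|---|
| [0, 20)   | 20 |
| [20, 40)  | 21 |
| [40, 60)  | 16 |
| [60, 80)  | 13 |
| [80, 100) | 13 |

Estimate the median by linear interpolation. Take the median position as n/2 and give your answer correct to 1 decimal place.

Cumulative frequencies: 20, 41, 57, 70, 83
n = 83; position = n/2 = 41.5.
This falls in the class [40, 60): L = 40, F = 41, f = 16, h = 20.
Median ≈ 40 + ((41.5 − 41) / 16) × 20 = 40.6250

40.6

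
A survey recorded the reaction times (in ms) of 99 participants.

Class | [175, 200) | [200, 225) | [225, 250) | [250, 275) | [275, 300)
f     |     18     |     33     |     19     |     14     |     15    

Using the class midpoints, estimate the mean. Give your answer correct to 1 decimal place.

Midpoints: 187.5, 212.5, 237.5, 262.5, 287.5
Σfm = 18×187.5 + 33×212.5 + 19×237.5 + 14×262.5 + 15×287.5 = 22887.5
n = Σf = 99
Mean = 22887.5 / 99 = 231.1869

231.2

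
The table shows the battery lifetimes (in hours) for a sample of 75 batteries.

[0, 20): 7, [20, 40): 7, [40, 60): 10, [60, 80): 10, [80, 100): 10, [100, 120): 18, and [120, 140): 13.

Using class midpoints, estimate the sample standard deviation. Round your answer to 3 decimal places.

Midpoints: 10, 30, 50, 70, 90, 110, 130
n = 75, Σfm = 6050, mean = 80.6667
Σfm² = 599500
Σf(m − x̄)² = Σfm² − (Σfm)²/n = 599500 − 6050²/75 = 111466.6667
Sample variance = 111466.6667 / 74 = 1506.3063
Standard deviation = √1506.3063 = 38.8112

38.811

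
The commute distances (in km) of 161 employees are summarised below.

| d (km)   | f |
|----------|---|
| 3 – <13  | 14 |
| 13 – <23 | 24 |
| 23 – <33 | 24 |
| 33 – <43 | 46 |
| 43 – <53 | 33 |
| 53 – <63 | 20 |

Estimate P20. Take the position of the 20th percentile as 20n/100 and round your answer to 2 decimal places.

20.58

Cumulative frequencies: 14, 38, 62, 108, 141, 161
n = 161; position = 20n/100 = 32.2.
This falls in the class 13 – <23: L = 13, F = 14, f = 24, h = 10.
20th percentile ≈ 13 + ((32.2 − 14) / 24) × 10 = 20.5833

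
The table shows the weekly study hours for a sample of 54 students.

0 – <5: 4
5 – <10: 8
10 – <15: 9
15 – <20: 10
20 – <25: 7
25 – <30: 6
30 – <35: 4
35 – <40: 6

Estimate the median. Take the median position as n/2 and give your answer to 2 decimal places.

Cumulative frequencies: 4, 12, 21, 31, 38, 44, 48, 54
n = 54; position = n/2 = 27.
This falls in the class 15 – <20: L = 15, F = 21, f = 10, h = 5.
Median ≈ 15 + ((27 − 21) / 10) × 5 = 18.0000

18.00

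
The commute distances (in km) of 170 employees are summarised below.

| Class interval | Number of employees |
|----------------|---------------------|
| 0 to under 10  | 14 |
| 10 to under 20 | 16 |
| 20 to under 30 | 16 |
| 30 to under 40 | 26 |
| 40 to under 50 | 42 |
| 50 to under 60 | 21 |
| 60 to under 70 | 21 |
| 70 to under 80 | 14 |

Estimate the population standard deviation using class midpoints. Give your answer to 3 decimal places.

Midpoints: 5, 15, 25, 35, 45, 55, 65, 75
n = 170, Σfm = 7080, mean = 41.6471
Σfm² = 361850
Σf(m − x̄)² = Σfm² − (Σfm)²/n = 361850 − 7080²/170 = 66988.8235
Population variance = 66988.8235 / 170 = 394.0519
Standard deviation = √394.0519 = 19.8507

19.851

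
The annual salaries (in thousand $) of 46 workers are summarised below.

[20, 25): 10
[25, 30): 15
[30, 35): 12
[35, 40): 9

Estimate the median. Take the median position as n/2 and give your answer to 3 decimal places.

Cumulative frequencies: 10, 25, 37, 46
n = 46; position = n/2 = 23.
This falls in the class [25, 30): L = 25, F = 10, f = 15, h = 5.
Median ≈ 25 + ((23 − 10) / 15) × 5 = 29.3333

29.333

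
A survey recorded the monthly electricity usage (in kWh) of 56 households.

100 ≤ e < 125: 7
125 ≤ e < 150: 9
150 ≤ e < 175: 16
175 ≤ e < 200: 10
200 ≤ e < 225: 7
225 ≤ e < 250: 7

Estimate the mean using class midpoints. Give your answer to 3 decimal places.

172.321

Midpoints: 112.5, 137.5, 162.5, 187.5, 212.5, 237.5
Σfm = 7×112.5 + 9×137.5 + 16×162.5 + 10×187.5 + 7×212.5 + 7×237.5 = 9650
n = Σf = 56
Mean = 9650 / 56 = 172.3214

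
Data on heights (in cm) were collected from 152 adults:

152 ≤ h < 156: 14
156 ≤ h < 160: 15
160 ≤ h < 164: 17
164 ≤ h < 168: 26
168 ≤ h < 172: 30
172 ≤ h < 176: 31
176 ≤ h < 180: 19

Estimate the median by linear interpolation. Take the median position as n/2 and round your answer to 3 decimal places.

168.533

Cumulative frequencies: 14, 29, 46, 72, 102, 133, 152
n = 152; position = n/2 = 76.
This falls in the class 168 ≤ h < 172: L = 168, F = 72, f = 30, h = 4.
Median ≈ 168 + ((76 − 72) / 30) × 4 = 168.5333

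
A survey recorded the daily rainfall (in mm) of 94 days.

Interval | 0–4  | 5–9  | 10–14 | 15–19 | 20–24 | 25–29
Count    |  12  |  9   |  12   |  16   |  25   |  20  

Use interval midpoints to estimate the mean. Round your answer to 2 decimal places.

16.95

Midpoints: 2, 7, 12, 17, 22, 27
Σfm = 12×2 + 9×7 + 12×12 + 16×17 + 25×22 + 20×27 = 1593
n = Σf = 94
Mean = 1593 / 94 = 16.9468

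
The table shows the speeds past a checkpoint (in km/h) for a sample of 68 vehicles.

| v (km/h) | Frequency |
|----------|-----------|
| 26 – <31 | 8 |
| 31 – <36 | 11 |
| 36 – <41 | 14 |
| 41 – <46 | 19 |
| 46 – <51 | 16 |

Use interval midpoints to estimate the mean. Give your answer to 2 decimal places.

Midpoints: 28.5, 33.5, 38.5, 43.5, 48.5
Σfm = 8×28.5 + 11×33.5 + 14×38.5 + 19×43.5 + 16×48.5 = 2738
n = Σf = 68
Mean = 2738 / 68 = 40.2647

40.26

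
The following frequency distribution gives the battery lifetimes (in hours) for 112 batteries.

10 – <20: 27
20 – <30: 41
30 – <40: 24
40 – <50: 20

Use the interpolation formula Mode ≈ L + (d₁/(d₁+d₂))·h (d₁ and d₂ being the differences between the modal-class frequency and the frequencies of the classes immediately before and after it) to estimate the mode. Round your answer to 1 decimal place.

24.5

Modal class: 20 – <30 (highest frequency 41).
d₁ = 41 − 27 = 14, d₂ = 41 − 24 = 17
Mode ≈ 20 + (14/(14+17)) × 10 = 20 + 4.5161 = 24.5161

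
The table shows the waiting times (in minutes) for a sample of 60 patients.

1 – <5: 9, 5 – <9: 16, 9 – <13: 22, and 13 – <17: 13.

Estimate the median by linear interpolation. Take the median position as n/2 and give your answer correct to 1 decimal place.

9.9

Cumulative frequencies: 9, 25, 47, 60
n = 60; position = n/2 = 30.
This falls in the class 9 – <13: L = 9, F = 25, f = 22, h = 4.
Median ≈ 9 + ((30 − 25) / 22) × 4 = 9.9091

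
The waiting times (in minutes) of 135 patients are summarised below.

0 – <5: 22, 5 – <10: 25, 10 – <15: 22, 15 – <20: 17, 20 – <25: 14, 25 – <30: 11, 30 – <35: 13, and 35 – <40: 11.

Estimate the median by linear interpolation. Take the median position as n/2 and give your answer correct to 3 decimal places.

Cumulative frequencies: 22, 47, 69, 86, 100, 111, 124, 135
n = 135; position = n/2 = 67.5.
This falls in the class 10 – <15: L = 10, F = 47, f = 22, h = 5.
Median ≈ 10 + ((67.5 − 47) / 22) × 5 = 14.6591

14.659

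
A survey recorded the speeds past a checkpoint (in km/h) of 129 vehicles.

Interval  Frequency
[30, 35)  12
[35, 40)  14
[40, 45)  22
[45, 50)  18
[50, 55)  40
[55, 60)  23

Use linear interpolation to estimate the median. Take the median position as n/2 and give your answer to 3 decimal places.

Cumulative frequencies: 12, 26, 48, 66, 106, 129
n = 129; position = n/2 = 64.5.
This falls in the class [45, 50): L = 45, F = 48, f = 18, h = 5.
Median ≈ 45 + ((64.5 − 48) / 18) × 5 = 49.5833

49.583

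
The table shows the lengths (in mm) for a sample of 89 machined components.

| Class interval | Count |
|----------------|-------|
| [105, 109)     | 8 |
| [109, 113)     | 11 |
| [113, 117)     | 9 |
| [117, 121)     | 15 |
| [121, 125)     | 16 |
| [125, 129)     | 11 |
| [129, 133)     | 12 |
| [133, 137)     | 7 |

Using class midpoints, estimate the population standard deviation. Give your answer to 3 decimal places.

Midpoints: 107, 111, 115, 119, 123, 127, 131, 135
n = 89, Σfm = 10779, mean = 121.1124
Σfm² = 1311553
Σf(m − x̄)² = Σfm² − (Σfm)²/n = 1311553 − 10779²/89 = 6082.8764
Population variance = 6082.8764 / 89 = 68.3469
Standard deviation = √68.3469 = 8.2672

8.267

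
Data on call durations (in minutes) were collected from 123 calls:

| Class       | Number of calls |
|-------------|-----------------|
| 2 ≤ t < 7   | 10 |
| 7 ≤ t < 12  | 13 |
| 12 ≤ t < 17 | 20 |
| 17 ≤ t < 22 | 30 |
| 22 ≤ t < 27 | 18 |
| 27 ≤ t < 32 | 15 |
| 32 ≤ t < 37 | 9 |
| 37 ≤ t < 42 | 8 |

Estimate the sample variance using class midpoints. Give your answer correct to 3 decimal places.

90.407

Midpoints: 4.5, 9.5, 14.5, 19.5, 24.5, 29.5, 34.5, 39.5
n = 123, Σfm = 2553.5, mean = 20.7602
Σfm² = 64040.75
Σf(m − x̄)² = Σfm² − (Σfm)²/n = 64040.75 − 2553.5²/123 = 11029.6748
Sample variance = 11029.6748 / 122 = 90.4072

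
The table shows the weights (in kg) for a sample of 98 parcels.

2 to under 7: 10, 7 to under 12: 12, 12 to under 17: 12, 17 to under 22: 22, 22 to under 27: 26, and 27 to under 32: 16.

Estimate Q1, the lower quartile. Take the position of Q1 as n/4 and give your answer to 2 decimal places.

13.04

Cumulative frequencies: 10, 22, 34, 56, 82, 98
n = 98; position = n/4 = 24.5.
This falls in the class 12 to under 17: L = 12, F = 22, f = 12, h = 5.
Lower quartile ≈ 12 + ((24.5 − 22) / 12) × 5 = 13.0417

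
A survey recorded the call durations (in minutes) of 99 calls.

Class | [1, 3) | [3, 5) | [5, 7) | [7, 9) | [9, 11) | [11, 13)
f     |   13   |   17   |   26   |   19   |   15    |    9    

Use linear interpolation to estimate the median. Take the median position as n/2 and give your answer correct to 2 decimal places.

6.50

Cumulative frequencies: 13, 30, 56, 75, 90, 99
n = 99; position = n/2 = 49.5.
This falls in the class [5, 7): L = 5, F = 30, f = 26, h = 2.
Median ≈ 5 + ((49.5 − 30) / 26) × 2 = 6.5000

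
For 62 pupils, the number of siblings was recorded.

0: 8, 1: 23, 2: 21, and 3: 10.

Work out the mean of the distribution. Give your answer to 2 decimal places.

Values: 0, 1, 2, 3
Σfx = 8×0 + 23×1 + 21×2 + 10×3 = 95
n = Σf = 62
Mean = 95 / 62 = 1.5323

1.53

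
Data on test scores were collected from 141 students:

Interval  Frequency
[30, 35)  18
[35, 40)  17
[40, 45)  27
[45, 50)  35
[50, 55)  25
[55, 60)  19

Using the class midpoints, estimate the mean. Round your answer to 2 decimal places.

Midpoints: 32.5, 37.5, 42.5, 47.5, 52.5, 57.5
Σfm = 18×32.5 + 17×37.5 + 27×42.5 + 35×47.5 + 25×52.5 + 19×57.5 = 6437.5
n = Σf = 141
Mean = 6437.5 / 141 = 45.6560

45.66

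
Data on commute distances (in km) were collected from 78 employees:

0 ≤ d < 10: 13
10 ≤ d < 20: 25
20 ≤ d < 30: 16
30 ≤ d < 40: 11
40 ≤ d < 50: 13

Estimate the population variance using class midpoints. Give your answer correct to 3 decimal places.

Midpoints: 5, 15, 25, 35, 45
n = 78, Σfm = 1810, mean = 23.2051
Σfm² = 55750
Σf(m − x̄)² = Σfm² − (Σfm)²/n = 55750 − 1810²/78 = 13748.7179
Population variance = 13748.7179 / 78 = 176.2656

176.266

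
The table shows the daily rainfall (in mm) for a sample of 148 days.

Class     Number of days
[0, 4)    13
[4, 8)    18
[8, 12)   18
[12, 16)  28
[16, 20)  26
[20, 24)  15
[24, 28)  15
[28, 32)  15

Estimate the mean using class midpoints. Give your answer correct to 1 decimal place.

Midpoints: 2, 6, 10, 14, 18, 22, 26, 30
Σfm = 13×2 + 18×6 + 18×10 + 28×14 + 26×18 + 15×22 + 15×26 + 15×30 = 2344
n = Σf = 148
Mean = 2344 / 148 = 15.8378

15.8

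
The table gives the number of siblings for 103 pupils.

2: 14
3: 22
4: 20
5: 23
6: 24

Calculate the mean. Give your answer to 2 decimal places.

Values: 2, 3, 4, 5, 6
Σfx = 14×2 + 22×3 + 20×4 + 23×5 + 24×6 = 433
n = Σf = 103
Mean = 433 / 103 = 4.2039

4.20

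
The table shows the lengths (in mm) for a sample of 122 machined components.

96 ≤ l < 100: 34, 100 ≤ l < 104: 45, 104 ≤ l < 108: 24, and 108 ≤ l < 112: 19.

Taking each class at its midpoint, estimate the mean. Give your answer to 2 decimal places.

Midpoints: 98, 102, 106, 110
Σfm = 34×98 + 45×102 + 24×106 + 19×110 = 12556
n = Σf = 122
Mean = 12556 / 122 = 102.9180

102.92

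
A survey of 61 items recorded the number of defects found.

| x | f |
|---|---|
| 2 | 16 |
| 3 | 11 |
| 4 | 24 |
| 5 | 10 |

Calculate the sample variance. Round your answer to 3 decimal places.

Values: 2, 3, 4, 5
n = 61, Σfx = 211, mean = 3.4590
Σfx² = 797
Σf(x − x̄)² = Σfx² − (Σfx)²/n = 797 − 211²/61 = 67.1475
Sample variance = 67.1475 / 60 = 1.1191

1.119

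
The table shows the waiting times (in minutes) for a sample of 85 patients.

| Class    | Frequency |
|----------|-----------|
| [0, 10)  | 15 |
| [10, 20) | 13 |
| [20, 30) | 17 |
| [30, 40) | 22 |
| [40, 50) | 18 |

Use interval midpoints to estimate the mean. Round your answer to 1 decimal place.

Midpoints: 5, 15, 25, 35, 45
Σfm = 15×5 + 13×15 + 17×25 + 22×35 + 18×45 = 2275
n = Σf = 85
Mean = 2275 / 85 = 26.7647

26.8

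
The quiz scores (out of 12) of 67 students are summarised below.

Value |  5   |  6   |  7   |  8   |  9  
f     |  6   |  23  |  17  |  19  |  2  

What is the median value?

7

Cumulative frequencies: 6, 29, 46, 65, 67
n = 67, so the median is the value in position (n+1)/2 = 34.
Position 34 falls at value 7.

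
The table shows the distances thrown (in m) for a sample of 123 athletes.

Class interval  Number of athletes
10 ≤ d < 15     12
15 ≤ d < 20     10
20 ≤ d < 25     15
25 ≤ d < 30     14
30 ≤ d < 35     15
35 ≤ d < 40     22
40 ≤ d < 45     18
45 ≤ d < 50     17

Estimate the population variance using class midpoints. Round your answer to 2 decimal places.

Midpoints: 12.5, 17.5, 22.5, 27.5, 32.5, 37.5, 42.5, 47.5
n = 123, Σfm = 3932.5, mean = 31.9715
Σfm² = 140768.75
Σf(m − x̄)² = Σfm² − (Σfm)²/n = 140768.75 − 3932.5²/123 = 15040.6504
Population variance = 15040.6504 / 123 = 122.2817

122.28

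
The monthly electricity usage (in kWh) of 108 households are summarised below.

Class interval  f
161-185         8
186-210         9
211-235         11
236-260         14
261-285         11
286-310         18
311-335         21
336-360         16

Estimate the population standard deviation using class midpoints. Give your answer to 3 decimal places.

54.403

Midpoints: 173, 198, 223, 248, 273, 298, 323, 348
n = 108, Σfm = 29809, mean = 276.0093
Σfm² = 8547207
Σf(m − x̄)² = Σfm² − (Σfm)²/n = 8547207 − 29809²/108 = 319646.9907
Population variance = 319646.9907 / 108 = 2959.6944
Standard deviation = √2959.6944 = 54.4031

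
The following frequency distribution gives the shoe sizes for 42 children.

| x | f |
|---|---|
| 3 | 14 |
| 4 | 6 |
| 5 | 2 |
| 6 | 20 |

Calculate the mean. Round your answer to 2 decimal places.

Values: 3, 4, 5, 6
Σfx = 14×3 + 6×4 + 2×5 + 20×6 = 196
n = Σf = 42
Mean = 196 / 42 = 4.6667

4.67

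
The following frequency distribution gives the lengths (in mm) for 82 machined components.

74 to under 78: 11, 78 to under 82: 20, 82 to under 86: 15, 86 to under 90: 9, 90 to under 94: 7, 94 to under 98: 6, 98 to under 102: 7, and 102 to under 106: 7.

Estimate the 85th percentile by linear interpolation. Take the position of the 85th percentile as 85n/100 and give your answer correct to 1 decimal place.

99.0

Cumulative frequencies: 11, 31, 46, 55, 62, 68, 75, 82
n = 82; position = 85n/100 = 69.7.
This falls in the class 98 to under 102: L = 98, F = 68, f = 7, h = 4.
85th percentile ≈ 98 + ((69.7 − 68) / 7) × 4 = 98.9714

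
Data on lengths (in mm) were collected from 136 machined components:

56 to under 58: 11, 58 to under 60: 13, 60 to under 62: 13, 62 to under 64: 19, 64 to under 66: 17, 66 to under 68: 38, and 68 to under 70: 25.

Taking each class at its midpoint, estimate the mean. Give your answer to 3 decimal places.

Midpoints: 57, 59, 61, 63, 65, 67, 69
Σfm = 11×57 + 13×59 + 13×61 + 19×63 + 17×65 + 38×67 + 25×69 = 8760
n = Σf = 136
Mean = 8760 / 136 = 64.4118

64.412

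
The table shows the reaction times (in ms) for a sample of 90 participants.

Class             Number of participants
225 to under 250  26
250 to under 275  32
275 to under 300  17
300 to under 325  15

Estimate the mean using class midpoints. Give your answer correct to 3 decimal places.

Midpoints: 237.5, 262.5, 287.5, 312.5
Σfm = 26×237.5 + 32×262.5 + 17×287.5 + 15×312.5 = 24150
n = Σf = 90
Mean = 24150 / 90 = 268.3333

268.333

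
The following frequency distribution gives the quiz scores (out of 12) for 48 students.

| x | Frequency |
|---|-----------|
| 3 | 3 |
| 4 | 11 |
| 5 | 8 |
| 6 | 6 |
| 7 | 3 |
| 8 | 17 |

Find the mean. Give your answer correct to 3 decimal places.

5.958

Values: 3, 4, 5, 6, 7, 8
Σfx = 3×3 + 11×4 + 8×5 + 6×6 + 3×7 + 17×8 = 286
n = Σf = 48
Mean = 286 / 48 = 5.9583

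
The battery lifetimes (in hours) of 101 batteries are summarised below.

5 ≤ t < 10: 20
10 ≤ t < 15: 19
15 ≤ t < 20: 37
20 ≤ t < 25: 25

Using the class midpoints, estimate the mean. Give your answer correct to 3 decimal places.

15.817

Midpoints: 7.5, 12.5, 17.5, 22.5
Σfm = 20×7.5 + 19×12.5 + 37×17.5 + 25×22.5 = 1597.5
n = Σf = 101
Mean = 1597.5 / 101 = 15.8168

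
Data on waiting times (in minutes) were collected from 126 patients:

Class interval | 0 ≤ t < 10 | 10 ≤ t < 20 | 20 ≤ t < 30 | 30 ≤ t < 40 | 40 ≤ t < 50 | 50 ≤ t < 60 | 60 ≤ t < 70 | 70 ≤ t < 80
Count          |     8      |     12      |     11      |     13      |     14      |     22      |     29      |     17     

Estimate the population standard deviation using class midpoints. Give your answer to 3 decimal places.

Midpoints: 5, 15, 25, 35, 45, 55, 65, 75
n = 126, Σfm = 5950, mean = 47.2222
Σfm² = 338750
Σf(m − x̄)² = Σfm² − (Σfm)²/n = 338750 − 5950²/126 = 57777.7778
Population variance = 57777.7778 / 126 = 458.5538
Standard deviation = √458.5538 = 21.4139

21.414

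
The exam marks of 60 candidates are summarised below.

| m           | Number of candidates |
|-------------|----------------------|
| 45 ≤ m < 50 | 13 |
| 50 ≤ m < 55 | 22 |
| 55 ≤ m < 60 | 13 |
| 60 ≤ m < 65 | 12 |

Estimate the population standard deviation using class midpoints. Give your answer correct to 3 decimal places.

5.180

Midpoints: 47.5, 52.5, 57.5, 62.5
n = 60, Σfm = 3270, mean = 54.5000
Σfm² = 179825
Σf(m − x̄)² = Σfm² − (Σfm)²/n = 179825 − 3270²/60 = 1610.0000
Population variance = 1610.0000 / 60 = 26.8333
Standard deviation = √26.8333 = 5.1801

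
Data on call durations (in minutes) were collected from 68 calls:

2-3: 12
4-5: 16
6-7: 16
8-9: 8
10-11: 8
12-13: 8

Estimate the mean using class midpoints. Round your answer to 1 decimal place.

Midpoints: 2.5, 4.5, 6.5, 8.5, 10.5, 12.5
Σfm = 12×2.5 + 16×4.5 + 16×6.5 + 8×8.5 + 8×10.5 + 8×12.5 = 458
n = Σf = 68
Mean = 458 / 68 = 6.7353

6.7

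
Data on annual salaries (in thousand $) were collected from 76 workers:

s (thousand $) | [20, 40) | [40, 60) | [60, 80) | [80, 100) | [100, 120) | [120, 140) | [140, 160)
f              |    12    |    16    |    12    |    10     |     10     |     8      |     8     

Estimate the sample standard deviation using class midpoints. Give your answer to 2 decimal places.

39.07

Midpoints: 30, 50, 70, 90, 110, 130, 150
n = 76, Σfm = 6240, mean = 82.1053
Σfm² = 626800
Σf(m − x̄)² = Σfm² − (Σfm)²/n = 626800 − 6240²/76 = 114463.1579
Sample variance = 114463.1579 / 75 = 1526.1754
Standard deviation = √1526.1754 = 39.0663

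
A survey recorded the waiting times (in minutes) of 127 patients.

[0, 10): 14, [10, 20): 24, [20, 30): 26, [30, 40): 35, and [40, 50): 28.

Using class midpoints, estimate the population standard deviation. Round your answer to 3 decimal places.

Midpoints: 5, 15, 25, 35, 45
n = 127, Σfm = 3565, mean = 28.0709
Σfm² = 121575
Σf(m − x̄)² = Σfm² − (Σfm)²/n = 121575 − 3565²/127 = 21502.3622
Population variance = 21502.3622 / 127 = 169.3099
Standard deviation = √169.3099 = 13.0119

13.012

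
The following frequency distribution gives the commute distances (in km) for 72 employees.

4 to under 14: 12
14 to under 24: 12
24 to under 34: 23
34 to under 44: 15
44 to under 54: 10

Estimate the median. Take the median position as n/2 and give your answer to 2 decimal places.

Cumulative frequencies: 12, 24, 47, 62, 72
n = 72; position = n/2 = 36.
This falls in the class 24 to under 34: L = 24, F = 24, f = 23, h = 10.
Median ≈ 24 + ((36 − 24) / 23) × 10 = 29.2174

29.22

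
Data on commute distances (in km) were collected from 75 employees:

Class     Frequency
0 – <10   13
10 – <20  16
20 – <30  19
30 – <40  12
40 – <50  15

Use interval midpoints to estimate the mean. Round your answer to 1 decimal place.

25.0

Midpoints: 5, 15, 25, 35, 45
Σfm = 13×5 + 16×15 + 19×25 + 12×35 + 15×45 = 1875
n = Σf = 75
Mean = 1875 / 75 = 25.0000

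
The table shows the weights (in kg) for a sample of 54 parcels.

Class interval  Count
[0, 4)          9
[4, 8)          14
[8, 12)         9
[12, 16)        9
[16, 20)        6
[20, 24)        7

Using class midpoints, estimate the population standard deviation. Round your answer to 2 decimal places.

6.54

Midpoints: 2, 6, 10, 14, 18, 22
n = 54, Σfm = 580, mean = 10.7407
Σfm² = 8536
Σf(m − x̄)² = Σfm² − (Σfm)²/n = 8536 − 580²/54 = 2306.3704
Population variance = 2306.3704 / 54 = 42.7106
Standard deviation = √42.7106 = 6.5353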